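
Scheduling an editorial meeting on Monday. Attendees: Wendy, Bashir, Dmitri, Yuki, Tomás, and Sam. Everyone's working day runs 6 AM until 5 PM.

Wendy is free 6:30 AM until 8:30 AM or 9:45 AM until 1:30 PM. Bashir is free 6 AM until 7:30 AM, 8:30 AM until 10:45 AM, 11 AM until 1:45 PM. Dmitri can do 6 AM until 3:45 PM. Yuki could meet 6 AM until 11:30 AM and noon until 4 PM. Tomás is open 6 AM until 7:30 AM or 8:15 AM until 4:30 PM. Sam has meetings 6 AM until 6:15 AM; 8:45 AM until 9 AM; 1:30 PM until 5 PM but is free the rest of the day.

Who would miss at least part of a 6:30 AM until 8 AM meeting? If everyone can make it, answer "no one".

Wendy free: 06:30-08:30, 09:45-13:30.
Bashir free: 06:00-07:30, 08:30-10:45, 11:00-13:45.
Dmitri free: 06:00-15:45.
Yuki free: 06:00-11:30, 12:00-16:00.
Tomás free: 06:00-07:30, 08:15-16:30.
Sam free: 06:15-08:45, 09:00-13:30 (invert busy blocks within the working day).
Wendy: free for 06:30-08:00. Bashir: not fully free for 06:30-08:00. Dmitri: free for 06:30-08:00. Yuki: free for 06:30-08:00. Tomás: not fully free for 06:30-08:00. Sam: free for 06:30-08:00.

Bashir, Tomás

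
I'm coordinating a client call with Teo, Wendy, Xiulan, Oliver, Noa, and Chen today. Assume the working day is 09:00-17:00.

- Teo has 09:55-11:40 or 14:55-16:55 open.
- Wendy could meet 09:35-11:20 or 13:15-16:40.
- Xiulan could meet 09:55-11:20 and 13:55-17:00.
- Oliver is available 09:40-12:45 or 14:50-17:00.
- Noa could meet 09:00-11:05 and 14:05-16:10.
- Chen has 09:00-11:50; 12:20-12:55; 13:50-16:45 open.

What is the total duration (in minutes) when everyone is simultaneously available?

145

Teo ∩ Wendy: 09:55-11:20, 14:55-16:40.
Teo ∩ Wendy ∩ Xiulan: 09:55-11:20, 14:55-16:40.
Teo ∩ Wendy ∩ Xiulan ∩ Oliver: 09:55-11:20, 14:55-16:40.
Teo ∩ Wendy ∩ Xiulan ∩ Oliver ∩ Noa: 09:55-11:05, 14:55-16:10.
Teo ∩ Wendy ∩ Xiulan ∩ Oliver ∩ Noa ∩ Chen: 09:55-11:05, 14:55-16:10.
Summing the common windows: 70 + 75 = 145 minutes.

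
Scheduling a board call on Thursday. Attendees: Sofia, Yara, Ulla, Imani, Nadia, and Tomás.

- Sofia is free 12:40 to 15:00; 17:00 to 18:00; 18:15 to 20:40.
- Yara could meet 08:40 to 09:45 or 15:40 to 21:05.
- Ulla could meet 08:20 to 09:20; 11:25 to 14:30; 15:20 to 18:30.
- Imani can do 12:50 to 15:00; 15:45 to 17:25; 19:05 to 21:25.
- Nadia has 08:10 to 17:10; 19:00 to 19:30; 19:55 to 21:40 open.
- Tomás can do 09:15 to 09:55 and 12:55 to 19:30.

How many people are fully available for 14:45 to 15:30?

2

Nadia and Tomás can make the full 14:45-15:30 slot — that's 2.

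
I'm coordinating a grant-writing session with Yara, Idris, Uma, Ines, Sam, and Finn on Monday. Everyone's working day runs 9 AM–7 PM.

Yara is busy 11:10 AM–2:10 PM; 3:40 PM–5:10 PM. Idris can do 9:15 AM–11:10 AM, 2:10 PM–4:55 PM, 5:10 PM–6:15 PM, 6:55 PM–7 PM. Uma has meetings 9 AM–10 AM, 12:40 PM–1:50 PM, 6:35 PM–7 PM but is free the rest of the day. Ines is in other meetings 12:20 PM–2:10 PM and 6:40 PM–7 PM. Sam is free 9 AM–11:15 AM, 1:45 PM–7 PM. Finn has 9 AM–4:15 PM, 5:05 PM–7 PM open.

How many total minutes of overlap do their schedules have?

Yara free: 09:00-11:10, 14:10-15:40, 17:10-19:00 (invert busy blocks within the working day).
Idris free: 09:15-11:10, 14:10-16:55, 17:10-18:15, 18:55-19:00.
Uma free: 10:00-12:40, 13:50-18:35 (invert busy blocks within the working day).
Ines free: 09:00-12:20, 14:10-18:40 (invert busy blocks within the working day).
Sam free: 09:00-11:15, 13:45-19:00.
Finn free: 09:00-16:15, 17:05-19:00.
Yara ∩ Idris: 09:15-11:10, 14:10-15:40, 17:10-18:15, 18:55-19:00.
Yara ∩ Idris ∩ Uma: 10:00-11:10, 14:10-15:40, 17:10-18:15.
Yara ∩ Idris ∩ Uma ∩ Ines: 10:00-11:10, 14:10-15:40, 17:10-18:15.
Yara ∩ Idris ∩ Uma ∩ Ines ∩ Sam: 10:00-11:10, 14:10-15:40, 17:10-18:15.
Yara ∩ Idris ∩ Uma ∩ Ines ∩ Sam ∩ Finn: 10:00-11:10, 14:10-15:40, 17:10-18:15.
Summing the common windows: 70 + 90 + 65 = 225 minutes.

225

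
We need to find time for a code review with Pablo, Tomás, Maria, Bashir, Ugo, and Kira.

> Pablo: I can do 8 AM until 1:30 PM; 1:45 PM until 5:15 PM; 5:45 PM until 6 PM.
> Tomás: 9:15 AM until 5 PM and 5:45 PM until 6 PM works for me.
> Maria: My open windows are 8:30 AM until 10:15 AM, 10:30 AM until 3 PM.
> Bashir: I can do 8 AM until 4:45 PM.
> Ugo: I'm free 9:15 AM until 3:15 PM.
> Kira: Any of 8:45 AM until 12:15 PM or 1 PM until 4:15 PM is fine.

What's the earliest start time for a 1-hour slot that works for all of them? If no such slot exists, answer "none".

09:15

Pablo ∩ Tomás: 09:15-13:30, 13:45-17:00, 17:45-18:00.
Pablo ∩ Tomás ∩ Maria: 09:15-10:15, 10:30-13:30, 13:45-15:00.
Pablo ∩ Tomás ∩ Maria ∩ Bashir: 09:15-10:15, 10:30-13:30, 13:45-15:00.
Pablo ∩ Tomás ∩ Maria ∩ Bashir ∩ Ugo: 09:15-10:15, 10:30-13:30, 13:45-15:00.
Pablo ∩ Tomás ∩ Maria ∩ Bashir ∩ Ugo ∩ Kira: 09:15-10:15, 10:30-12:15, 13:00-13:30, 13:45-15:00.
So the common availability across everyone is 09:15-10:15, 10:30-12:15, 13:00-13:30, 13:45-15:00.
The first common window of at least 60 minutes is 09:15-10:15, so the earliest start is 09:15.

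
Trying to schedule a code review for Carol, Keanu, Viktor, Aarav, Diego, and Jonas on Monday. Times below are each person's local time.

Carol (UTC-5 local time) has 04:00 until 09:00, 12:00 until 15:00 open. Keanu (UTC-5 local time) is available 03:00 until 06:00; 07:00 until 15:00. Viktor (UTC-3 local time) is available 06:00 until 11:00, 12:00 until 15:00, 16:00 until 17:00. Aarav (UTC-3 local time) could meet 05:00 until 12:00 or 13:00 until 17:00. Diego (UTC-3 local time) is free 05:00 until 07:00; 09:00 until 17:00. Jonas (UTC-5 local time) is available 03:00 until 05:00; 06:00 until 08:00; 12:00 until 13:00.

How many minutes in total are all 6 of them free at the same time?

180

Carol in UTC: 09:00-14:00, 17:00-20:00 (add 5h to convert from UTC-5).
Keanu in UTC: 08:00-11:00, 12:00-20:00 (add 5h to convert from UTC-5).
Viktor in UTC: 09:00-14:00, 15:00-18:00, 19:00-20:00 (add 3h to convert from UTC-3).
Aarav in UTC: 08:00-15:00, 16:00-20:00 (add 3h to convert from UTC-3).
Diego in UTC: 08:00-10:00, 12:00-20:00 (add 3h to convert from UTC-3).
Jonas in UTC: 08:00-10:00, 11:00-13:00, 17:00-18:00 (add 5h to convert from UTC-5).
Carol ∩ Keanu: 09:00-11:00, 12:00-14:00, 17:00-20:00.
Carol ∩ Keanu ∩ Viktor: 09:00-11:00, 12:00-14:00, 17:00-18:00, 19:00-20:00.
Carol ∩ Keanu ∩ Viktor ∩ Aarav: 09:00-11:00, 12:00-14:00, 17:00-18:00, 19:00-20:00.
Carol ∩ Keanu ∩ Viktor ∩ Aarav ∩ Diego: 09:00-10:00, 12:00-14:00, 17:00-18:00, 19:00-20:00.
Carol ∩ Keanu ∩ Viktor ∩ Aarav ∩ Diego ∩ Jonas: 09:00-10:00, 12:00-13:00, 17:00-18:00.
Summing the common windows: 60 + 60 + 60 = 180 minutes.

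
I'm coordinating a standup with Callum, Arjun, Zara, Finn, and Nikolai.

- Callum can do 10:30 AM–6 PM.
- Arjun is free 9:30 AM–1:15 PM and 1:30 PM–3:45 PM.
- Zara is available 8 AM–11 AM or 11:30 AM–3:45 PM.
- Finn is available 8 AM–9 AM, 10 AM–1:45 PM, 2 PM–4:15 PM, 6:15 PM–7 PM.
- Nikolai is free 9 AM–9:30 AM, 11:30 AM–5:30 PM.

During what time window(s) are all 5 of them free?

Callum ∩ Arjun: 10:30-13:15, 13:30-15:45.
Callum ∩ Arjun ∩ Zara: 10:30-11:00, 11:30-13:15, 13:30-15:45.
Callum ∩ Arjun ∩ Zara ∩ Finn: 10:30-11:00, 11:30-13:15, 13:30-13:45, 14:00-15:45.
Callum ∩ Arjun ∩ Zara ∩ Finn ∩ Nikolai: 11:30-13:15, 13:30-13:45, 14:00-15:45.

11:30-13:15, 13:30-13:45, 14:00-15:45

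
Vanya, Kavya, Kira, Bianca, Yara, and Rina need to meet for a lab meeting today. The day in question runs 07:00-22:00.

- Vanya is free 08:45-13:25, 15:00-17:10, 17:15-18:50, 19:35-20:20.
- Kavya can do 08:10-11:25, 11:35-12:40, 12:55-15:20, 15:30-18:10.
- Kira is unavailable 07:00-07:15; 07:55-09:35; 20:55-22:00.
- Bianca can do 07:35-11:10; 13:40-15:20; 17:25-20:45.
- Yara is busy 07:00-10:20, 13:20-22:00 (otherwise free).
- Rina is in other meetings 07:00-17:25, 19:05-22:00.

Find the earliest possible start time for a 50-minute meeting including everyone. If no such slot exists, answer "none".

none

Vanya free: 08:45-13:25, 15:00-17:10, 17:15-18:50, 19:35-20:20.
Kavya free: 08:10-11:25, 11:35-12:40, 12:55-15:20, 15:30-18:10.
Kira free: 07:15-07:55, 09:35-20:55 (invert busy blocks within the working day).
Bianca free: 07:35-11:10, 13:40-15:20, 17:25-20:45.
Yara free: 10:20-13:20 (invert busy blocks within the working day).
Rina free: 17:25-19:05 (invert busy blocks within the working day).
Vanya ∩ Kavya: 08:45-11:25, 11:35-12:40, 12:55-13:25, 15:00-15:20, 15:30-17:10, 17:15-18:10.
Vanya ∩ Kavya ∩ Kira: 09:35-11:25, 11:35-12:40, 12:55-13:25, 15:00-15:20, 15:30-17:10, 17:15-18:10.
Vanya ∩ Kavya ∩ Kira ∩ Bianca: 09:35-11:10, 15:00-15:20, 17:25-18:10.
Vanya ∩ Kavya ∩ Kira ∩ Bianca ∩ Yara: 10:20-11:10.
Vanya ∩ Kavya ∩ Kira ∩ Bianca ∩ Yara ∩ Rina: ∅.
There is no time when everyone is free.
No common window is at least 50 minutes long.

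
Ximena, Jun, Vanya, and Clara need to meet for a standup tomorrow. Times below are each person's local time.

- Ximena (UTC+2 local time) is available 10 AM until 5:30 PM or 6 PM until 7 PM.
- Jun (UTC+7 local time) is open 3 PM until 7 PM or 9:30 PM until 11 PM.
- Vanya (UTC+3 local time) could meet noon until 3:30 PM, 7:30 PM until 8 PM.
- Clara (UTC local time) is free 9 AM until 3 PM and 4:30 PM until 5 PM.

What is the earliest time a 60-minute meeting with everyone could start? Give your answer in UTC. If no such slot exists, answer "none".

Ximena in UTC: 08:00-15:30, 16:00-17:00 (subtract 2h to convert from UTC+2).
Jun in UTC: 08:00-12:00, 14:30-16:00 (subtract 7h to convert from UTC+7).
Vanya in UTC: 09:00-12:30, 16:30-17:00 (subtract 3h to convert from UTC+3).
Clara in UTC: 09:00-15:00, 16:30-17:00.
Ximena ∩ Jun: 08:00-12:00, 14:30-15:30.
Ximena ∩ Jun ∩ Vanya: 09:00-12:00.
Ximena ∩ Jun ∩ Vanya ∩ Clara: 09:00-12:00.
So the common availability across everyone is 09:00-12:00.
The first common window of at least 60 minutes is 09:00-12:00, so the earliest start is 09:00.

09:00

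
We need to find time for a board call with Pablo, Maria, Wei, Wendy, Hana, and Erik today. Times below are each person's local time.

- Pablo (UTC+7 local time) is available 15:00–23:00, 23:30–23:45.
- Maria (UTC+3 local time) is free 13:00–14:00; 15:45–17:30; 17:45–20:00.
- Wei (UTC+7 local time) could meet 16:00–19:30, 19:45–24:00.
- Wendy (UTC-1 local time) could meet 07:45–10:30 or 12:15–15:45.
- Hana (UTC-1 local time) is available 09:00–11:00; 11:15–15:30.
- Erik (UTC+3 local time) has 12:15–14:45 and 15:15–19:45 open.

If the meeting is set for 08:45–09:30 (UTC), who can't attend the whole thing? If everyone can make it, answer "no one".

Erik, Hana, Maria, Wei

Pablo in UTC: 08:00-16:00, 16:30-16:45 (subtract 7h to convert from UTC+7).
Maria in UTC: 10:00-11:00, 12:45-14:30, 14:45-17:00 (subtract 3h to convert from UTC+3).
Wei in UTC: 09:00-12:30, 12:45-17:00 (subtract 7h to convert from UTC+7).
Wendy in UTC: 08:45-11:30, 13:15-16:45 (add 1h to convert from UTC-1).
Hana in UTC: 10:00-12:00, 12:15-16:30 (add 1h to convert from UTC-1).
Erik in UTC: 09:15-11:45, 12:15-16:45 (subtract 3h to convert from UTC+3).
Pablo: free for 08:45-09:30. Maria: not fully free for 08:45-09:30. Wei: not fully free for 08:45-09:30. Wendy: free for 08:45-09:30. Hana: not fully free for 08:45-09:30. Erik: not fully free for 08:45-09:30.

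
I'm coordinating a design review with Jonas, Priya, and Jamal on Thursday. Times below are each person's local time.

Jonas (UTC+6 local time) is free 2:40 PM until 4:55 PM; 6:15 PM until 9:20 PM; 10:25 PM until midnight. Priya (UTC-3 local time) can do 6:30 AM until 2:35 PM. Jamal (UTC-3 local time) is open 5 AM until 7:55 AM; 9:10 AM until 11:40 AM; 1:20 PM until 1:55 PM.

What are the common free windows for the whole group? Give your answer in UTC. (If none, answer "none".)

Jonas in UTC: 08:40-10:55, 12:15-15:20, 16:25-18:00 (subtract 6h to convert from UTC+6).
Priya in UTC: 09:30-17:35 (add 3h to convert from UTC-3).
Jamal in UTC: 08:00-10:55, 12:10-14:40, 16:20-16:55 (add 3h to convert from UTC-3).
Jonas ∩ Priya: 09:30-10:55, 12:15-15:20, 16:25-17:35.
Jonas ∩ Priya ∩ Jamal: 09:30-10:55, 12:15-14:40, 16:25-16:55.

09:30-10:55, 12:15-14:40, 16:25-16:55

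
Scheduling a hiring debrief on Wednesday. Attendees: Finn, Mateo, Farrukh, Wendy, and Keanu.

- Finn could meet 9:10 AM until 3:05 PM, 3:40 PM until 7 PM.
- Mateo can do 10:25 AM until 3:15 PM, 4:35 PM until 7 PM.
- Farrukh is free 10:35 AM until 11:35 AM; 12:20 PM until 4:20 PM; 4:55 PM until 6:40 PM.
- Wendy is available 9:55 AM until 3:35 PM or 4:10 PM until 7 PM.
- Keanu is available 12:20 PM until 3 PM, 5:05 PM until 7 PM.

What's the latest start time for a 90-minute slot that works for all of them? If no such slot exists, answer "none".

17:10

Finn ∩ Mateo: 10:25-15:05, 16:35-19:00.
Finn ∩ Mateo ∩ Farrukh: 10:35-11:35, 12:20-15:05, 16:55-18:40.
Finn ∩ Mateo ∩ Farrukh ∩ Wendy: 10:35-11:35, 12:20-15:05, 16:55-18:40.
Finn ∩ Mateo ∩ Farrukh ∩ Wendy ∩ Keanu: 12:20-15:00, 17:05-18:40.
The last common window of at least 90 minutes is 17:05-18:40; a 90-minute meeting can start as late as 17:10 and still end by 18:40.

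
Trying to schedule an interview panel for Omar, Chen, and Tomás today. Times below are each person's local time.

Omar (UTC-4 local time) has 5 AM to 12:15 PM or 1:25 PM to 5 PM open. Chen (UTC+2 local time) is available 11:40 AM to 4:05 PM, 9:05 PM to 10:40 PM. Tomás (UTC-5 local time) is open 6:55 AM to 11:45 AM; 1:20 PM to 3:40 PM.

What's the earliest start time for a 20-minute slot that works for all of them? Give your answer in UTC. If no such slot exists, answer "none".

Omar in UTC: 09:00-16:15, 17:25-21:00 (add 4h to convert from UTC-4).
Chen in UTC: 09:40-14:05, 19:05-20:40 (subtract 2h to convert from UTC+2).
Tomás in UTC: 11:55-16:45, 18:20-20:40 (add 5h to convert from UTC-5).
Omar ∩ Chen: 09:40-14:05, 19:05-20:40.
Omar ∩ Chen ∩ Tomás: 11:55-14:05, 19:05-20:40.
The first common window of at least 20 minutes is 11:55-14:05, so the earliest start is 11:55.

11:55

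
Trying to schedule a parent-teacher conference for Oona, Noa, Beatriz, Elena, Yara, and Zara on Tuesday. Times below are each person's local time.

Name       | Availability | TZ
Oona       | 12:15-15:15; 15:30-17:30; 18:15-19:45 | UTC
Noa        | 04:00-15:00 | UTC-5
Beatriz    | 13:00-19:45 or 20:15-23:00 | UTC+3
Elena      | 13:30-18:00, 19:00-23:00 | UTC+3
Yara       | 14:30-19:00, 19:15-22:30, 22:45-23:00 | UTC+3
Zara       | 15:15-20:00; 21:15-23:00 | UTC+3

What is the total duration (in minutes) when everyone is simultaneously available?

270

Oona in UTC: 12:15-15:15, 15:30-17:30, 18:15-19:45.
Noa in UTC: 09:00-20:00 (add 5h to convert from UTC-5).
Beatriz in UTC: 10:00-16:45, 17:15-20:00 (subtract 3h to convert from UTC+3).
Elena in UTC: 10:30-15:00, 16:00-20:00 (subtract 3h to convert from UTC+3).
Yara in UTC: 11:30-16:00, 16:15-19:30, 19:45-20:00 (subtract 3h to convert from UTC+3).
Zara in UTC: 12:15-17:00, 18:15-20:00 (subtract 3h to convert from UTC+3).
Oona ∩ Noa: 12:15-15:15, 15:30-17:30, 18:15-19:45.
Oona ∩ Noa ∩ Beatriz: 12:15-15:15, 15:30-16:45, 17:15-17:30, 18:15-19:45.
Oona ∩ Noa ∩ Beatriz ∩ Elena: 12:15-15:00, 16:00-16:45, 17:15-17:30, 18:15-19:45.
Oona ∩ Noa ∩ Beatriz ∩ Elena ∩ Yara: 12:15-15:00, 16:15-16:45, 17:15-17:30, 18:15-19:30.
Oona ∩ Noa ∩ Beatriz ∩ Elena ∩ Yara ∩ Zara: 12:15-15:00, 16:15-16:45, 18:15-19:30.
Summing the common windows: 165 + 30 + 75 = 270 minutes.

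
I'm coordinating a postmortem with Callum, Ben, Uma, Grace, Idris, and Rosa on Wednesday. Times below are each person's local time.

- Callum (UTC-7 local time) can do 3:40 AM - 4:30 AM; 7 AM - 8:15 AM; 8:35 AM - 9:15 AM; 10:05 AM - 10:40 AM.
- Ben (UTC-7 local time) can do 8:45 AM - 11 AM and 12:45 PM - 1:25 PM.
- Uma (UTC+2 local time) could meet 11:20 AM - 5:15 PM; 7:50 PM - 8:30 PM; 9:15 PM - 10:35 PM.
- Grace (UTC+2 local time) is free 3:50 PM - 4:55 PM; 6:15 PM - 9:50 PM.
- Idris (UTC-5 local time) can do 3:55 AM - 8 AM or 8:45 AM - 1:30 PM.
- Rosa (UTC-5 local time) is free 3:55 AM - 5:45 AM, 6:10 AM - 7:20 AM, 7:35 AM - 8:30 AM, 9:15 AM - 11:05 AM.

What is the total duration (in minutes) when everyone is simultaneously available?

0

Callum in UTC: 10:40-11:30, 14:00-15:15, 15:35-16:15, 17:05-17:40 (add 7h to convert from UTC-7).
Ben in UTC: 15:45-18:00, 19:45-20:25 (add 7h to convert from UTC-7).
Uma in UTC: 09:20-15:15, 17:50-18:30, 19:15-20:35 (subtract 2h to convert from UTC+2).
Grace in UTC: 13:50-14:55, 16:15-19:50 (subtract 2h to convert from UTC+2).
Idris in UTC: 08:55-13:00, 13:45-18:30 (add 5h to convert from UTC-5).
Rosa in UTC: 08:55-10:45, 11:10-12:20, 12:35-13:30, 14:15-16:05 (add 5h to convert from UTC-5).
Callum ∩ Ben: 15:45-16:15, 17:05-17:40.
Callum ∩ Ben ∩ Uma: ∅.
Callum ∩ Ben ∩ Uma ∩ Grace: ∅.
Callum ∩ Ben ∩ Uma ∩ Grace ∩ Idris: ∅.
Callum ∩ Ben ∩ Uma ∩ Grace ∩ Idris ∩ Rosa: ∅.
There is no time when everyone is free.
There is no common window, so the total is 0 minutes.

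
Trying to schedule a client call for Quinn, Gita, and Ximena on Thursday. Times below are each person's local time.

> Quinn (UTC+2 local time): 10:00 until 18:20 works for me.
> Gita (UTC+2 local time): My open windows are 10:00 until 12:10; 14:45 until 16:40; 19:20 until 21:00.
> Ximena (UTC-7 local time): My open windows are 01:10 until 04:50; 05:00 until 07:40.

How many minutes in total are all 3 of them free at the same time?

235

Quinn in UTC: 08:00-16:20 (subtract 2h to convert from UTC+2).
Gita in UTC: 08:00-10:10, 12:45-14:40, 17:20-19:00 (subtract 2h to convert from UTC+2).
Ximena in UTC: 08:10-11:50, 12:00-14:40 (add 7h to convert from UTC-7).
Quinn ∩ Gita: 08:00-10:10, 12:45-14:40.
Quinn ∩ Gita ∩ Ximena: 08:10-10:10, 12:45-14:40.
Summing the common windows: 120 + 115 = 235 minutes.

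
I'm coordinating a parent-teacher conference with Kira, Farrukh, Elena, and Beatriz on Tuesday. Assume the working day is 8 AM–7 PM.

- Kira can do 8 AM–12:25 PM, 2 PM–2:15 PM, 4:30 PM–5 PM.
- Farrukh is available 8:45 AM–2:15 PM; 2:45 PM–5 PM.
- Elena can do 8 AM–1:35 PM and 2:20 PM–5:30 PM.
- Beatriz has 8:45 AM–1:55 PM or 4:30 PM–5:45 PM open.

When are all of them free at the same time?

08:45-12:25, 16:30-17:00

Kira ∩ Farrukh: 08:45-12:25, 14:00-14:15, 16:30-17:00.
Kira ∩ Farrukh ∩ Elena: 08:45-12:25, 16:30-17:00.
Kira ∩ Farrukh ∩ Elena ∩ Beatriz: 08:45-12:25, 16:30-17:00.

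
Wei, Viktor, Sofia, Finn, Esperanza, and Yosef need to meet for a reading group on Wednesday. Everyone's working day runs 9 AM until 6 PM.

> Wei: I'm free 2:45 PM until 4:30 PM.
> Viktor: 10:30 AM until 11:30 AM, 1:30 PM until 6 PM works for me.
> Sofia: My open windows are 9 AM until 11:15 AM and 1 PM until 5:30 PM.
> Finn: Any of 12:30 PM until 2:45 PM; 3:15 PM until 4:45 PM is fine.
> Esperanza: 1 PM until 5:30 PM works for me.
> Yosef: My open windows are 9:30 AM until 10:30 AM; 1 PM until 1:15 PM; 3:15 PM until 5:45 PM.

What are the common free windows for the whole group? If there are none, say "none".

15:15-16:30

Wei ∩ Viktor: 14:45-16:30.
Wei ∩ Viktor ∩ Sofia: 14:45-16:30.
Wei ∩ Viktor ∩ Sofia ∩ Finn: 15:15-16:30.
Wei ∩ Viktor ∩ Sofia ∩ Finn ∩ Esperanza: 15:15-16:30.
Wei ∩ Viktor ∩ Sofia ∩ Finn ∩ Esperanza ∩ Yosef: 15:15-16:30.
So the common availability across everyone is 15:15-16:30.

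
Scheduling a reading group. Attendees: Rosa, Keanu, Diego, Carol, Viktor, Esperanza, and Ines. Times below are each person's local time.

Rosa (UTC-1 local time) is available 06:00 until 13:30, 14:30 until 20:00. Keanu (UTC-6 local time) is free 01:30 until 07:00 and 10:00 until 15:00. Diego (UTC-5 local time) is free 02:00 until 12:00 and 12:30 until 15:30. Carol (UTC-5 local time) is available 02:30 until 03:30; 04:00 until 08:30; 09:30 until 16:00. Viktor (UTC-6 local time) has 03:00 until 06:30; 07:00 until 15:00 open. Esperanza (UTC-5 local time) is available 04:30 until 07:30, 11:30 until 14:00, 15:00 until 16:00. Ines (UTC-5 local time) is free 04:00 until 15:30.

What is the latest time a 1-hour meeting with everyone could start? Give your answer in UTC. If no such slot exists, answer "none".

18:00

Rosa in UTC: 07:00-14:30, 15:30-21:00 (add 1h to convert from UTC-1).
Keanu in UTC: 07:30-13:00, 16:00-21:00 (add 6h to convert from UTC-6).
Diego in UTC: 07:00-17:00, 17:30-20:30 (add 5h to convert from UTC-5).
Carol in UTC: 07:30-08:30, 09:00-13:30, 14:30-21:00 (add 5h to convert from UTC-5).
Viktor in UTC: 09:00-12:30, 13:00-21:00 (add 6h to convert from UTC-6).
Esperanza in UTC: 09:30-12:30, 16:30-19:00, 20:00-21:00 (add 5h to convert from UTC-5).
Ines in UTC: 09:00-20:30 (add 5h to convert from UTC-5).
Rosa ∩ Keanu: 07:30-13:00, 16:00-21:00.
Rosa ∩ Keanu ∩ Diego: 07:30-13:00, 16:00-17:00, 17:30-20:30.
Rosa ∩ Keanu ∩ Diego ∩ Carol: 07:30-08:30, 09:00-13:00, 16:00-17:00, 17:30-20:30.
Rosa ∩ Keanu ∩ Diego ∩ Carol ∩ Viktor: 09:00-12:30, 16:00-17:00, 17:30-20:30.
Rosa ∩ Keanu ∩ Diego ∩ Carol ∩ Viktor ∩ Esperanza: 09:30-12:30, 16:30-17:00, 17:30-19:00, 20:00-20:30.
Rosa ∩ Keanu ∩ Diego ∩ Carol ∩ Viktor ∩ Esperanza ∩ Ines: 09:30-12:30, 16:30-17:00, 17:30-19:00, 20:00-20:30.
The last common window of at least 60 minutes is 17:30-19:00; a 60-minute meeting can start as late as 18:00 and still end by 19:00.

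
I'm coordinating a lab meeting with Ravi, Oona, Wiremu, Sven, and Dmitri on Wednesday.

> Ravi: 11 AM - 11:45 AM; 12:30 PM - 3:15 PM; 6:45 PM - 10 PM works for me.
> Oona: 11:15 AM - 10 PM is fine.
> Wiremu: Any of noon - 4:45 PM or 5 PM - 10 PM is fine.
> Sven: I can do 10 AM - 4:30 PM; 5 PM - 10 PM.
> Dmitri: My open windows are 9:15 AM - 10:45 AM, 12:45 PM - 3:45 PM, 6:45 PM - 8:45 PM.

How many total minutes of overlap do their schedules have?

270

Ravi ∩ Oona: 11:15-11:45, 12:30-15:15, 18:45-22:00.
Ravi ∩ Oona ∩ Wiremu: 12:30-15:15, 18:45-22:00.
Ravi ∩ Oona ∩ Wiremu ∩ Sven: 12:30-15:15, 18:45-22:00.
Ravi ∩ Oona ∩ Wiremu ∩ Sven ∩ Dmitri: 12:45-15:15, 18:45-20:45.
Those are the intersection windows.
Summing the common windows: 150 + 120 = 270 minutes.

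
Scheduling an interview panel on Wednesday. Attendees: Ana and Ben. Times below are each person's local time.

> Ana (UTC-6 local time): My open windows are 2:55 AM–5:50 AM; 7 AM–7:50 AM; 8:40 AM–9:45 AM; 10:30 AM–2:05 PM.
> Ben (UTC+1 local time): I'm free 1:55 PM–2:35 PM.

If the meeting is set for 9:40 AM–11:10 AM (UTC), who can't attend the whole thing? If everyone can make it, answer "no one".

Ana in UTC: 08:55-11:50, 13:00-13:50, 14:40-15:45, 16:30-20:05 (add 6h to convert from UTC-6).
Ben in UTC: 12:55-13:35 (subtract 1h to convert from UTC+1).
Ana: free for 09:40-11:10. Ben: not fully free for 09:40-11:10.

Ben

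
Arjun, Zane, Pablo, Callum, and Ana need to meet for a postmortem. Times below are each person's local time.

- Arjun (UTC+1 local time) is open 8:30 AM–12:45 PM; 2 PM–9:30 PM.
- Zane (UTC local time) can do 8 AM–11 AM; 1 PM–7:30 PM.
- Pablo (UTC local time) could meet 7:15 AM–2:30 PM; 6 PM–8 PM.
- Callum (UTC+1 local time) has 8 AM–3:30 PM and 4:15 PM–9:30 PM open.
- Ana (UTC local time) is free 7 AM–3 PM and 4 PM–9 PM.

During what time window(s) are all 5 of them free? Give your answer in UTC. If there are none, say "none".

08:00-11:00, 13:00-14:30, 18:00-19:30

Arjun in UTC: 07:30-11:45, 13:00-20:30 (subtract 1h to convert from UTC+1).
Zane in UTC: 08:00-11:00, 13:00-19:30.
Pablo in UTC: 07:15-14:30, 18:00-20:00.
Callum in UTC: 07:00-14:30, 15:15-20:30 (subtract 1h to convert from UTC+1).
Ana in UTC: 07:00-15:00, 16:00-21:00.
Arjun ∩ Zane: 08:00-11:00, 13:00-19:30.
Arjun ∩ Zane ∩ Pablo: 08:00-11:00, 13:00-14:30, 18:00-19:30.
Arjun ∩ Zane ∩ Pablo ∩ Callum: 08:00-11:00, 13:00-14:30, 18:00-19:30.
Arjun ∩ Zane ∩ Pablo ∩ Callum ∩ Ana: 08:00-11:00, 13:00-14:30, 18:00-19:30.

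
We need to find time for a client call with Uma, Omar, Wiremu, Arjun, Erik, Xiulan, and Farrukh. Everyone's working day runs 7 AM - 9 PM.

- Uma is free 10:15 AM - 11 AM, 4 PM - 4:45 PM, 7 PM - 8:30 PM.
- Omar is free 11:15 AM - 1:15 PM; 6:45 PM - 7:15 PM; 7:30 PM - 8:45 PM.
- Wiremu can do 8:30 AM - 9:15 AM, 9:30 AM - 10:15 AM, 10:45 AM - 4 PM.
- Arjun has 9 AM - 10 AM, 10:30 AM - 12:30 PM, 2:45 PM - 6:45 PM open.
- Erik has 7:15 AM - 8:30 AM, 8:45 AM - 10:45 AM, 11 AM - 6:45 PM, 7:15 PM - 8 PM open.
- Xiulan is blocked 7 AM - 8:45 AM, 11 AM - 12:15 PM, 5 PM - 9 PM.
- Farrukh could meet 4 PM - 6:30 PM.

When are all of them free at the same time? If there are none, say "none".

none

Uma free: 10:15-11:00, 16:00-16:45, 19:00-20:30.
Omar free: 11:15-13:15, 18:45-19:15, 19:30-20:45.
Wiremu free: 08:30-09:15, 09:30-10:15, 10:45-16:00.
Arjun free: 09:00-10:00, 10:30-12:30, 14:45-18:45.
Erik free: 07:15-08:30, 08:45-10:45, 11:00-18:45, 19:15-20:00.
Xiulan free: 08:45-11:00, 12:15-17:00 (invert busy blocks within the working day).
Farrukh free: 16:00-18:30.
Uma ∩ Omar: 19:00-19:15, 19:30-20:30.
Uma ∩ Omar ∩ Wiremu: ∅.
Uma ∩ Omar ∩ Wiremu ∩ Arjun: ∅.
Uma ∩ Omar ∩ Wiremu ∩ Arjun ∩ Erik: ∅.
Uma ∩ Omar ∩ Wiremu ∩ Arjun ∩ Erik ∩ Xiulan: ∅.
Uma ∩ Omar ∩ Wiremu ∩ Arjun ∩ Erik ∩ Xiulan ∩ Farrukh: ∅.
There is no time when everyone is free.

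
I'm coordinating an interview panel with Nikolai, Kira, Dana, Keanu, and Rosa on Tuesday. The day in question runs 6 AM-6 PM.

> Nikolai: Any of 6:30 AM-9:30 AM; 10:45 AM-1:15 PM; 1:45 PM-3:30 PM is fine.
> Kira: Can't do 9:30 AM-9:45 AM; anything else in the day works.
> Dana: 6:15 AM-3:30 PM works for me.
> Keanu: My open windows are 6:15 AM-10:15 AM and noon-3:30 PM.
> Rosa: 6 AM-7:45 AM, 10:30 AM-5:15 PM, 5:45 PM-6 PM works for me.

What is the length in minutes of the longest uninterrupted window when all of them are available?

Nikolai free: 06:30-09:30, 10:45-13:15, 13:45-15:30.
Kira free: 06:00-09:30, 09:45-18:00 (invert busy blocks within the working day).
Dana free: 06:15-15:30.
Keanu free: 06:15-10:15, 12:00-15:30.
Rosa free: 06:00-07:45, 10:30-17:15, 17:45-18:00.
Nikolai ∩ Kira: 06:30-09:30, 10:45-13:15, 13:45-15:30.
Nikolai ∩ Kira ∩ Dana: 06:30-09:30, 10:45-13:15, 13:45-15:30.
Nikolai ∩ Kira ∩ Dana ∩ Keanu: 06:30-09:30, 12:00-13:15, 13:45-15:30.
Nikolai ∩ Kira ∩ Dana ∩ Keanu ∩ Rosa: 06:30-07:45, 12:00-13:15, 13:45-15:30.
Those are the intersection windows.
The longest is 13:45-15:30 at 105 minutes.

105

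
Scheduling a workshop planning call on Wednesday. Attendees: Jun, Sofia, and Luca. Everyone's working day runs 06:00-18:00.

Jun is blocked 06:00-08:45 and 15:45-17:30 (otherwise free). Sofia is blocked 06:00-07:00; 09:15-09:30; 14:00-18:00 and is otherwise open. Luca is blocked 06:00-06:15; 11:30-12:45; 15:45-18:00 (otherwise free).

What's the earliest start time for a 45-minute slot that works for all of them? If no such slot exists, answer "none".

Jun free: 08:45-15:45, 17:30-18:00 (invert busy blocks within the working day).
Sofia free: 07:00-09:15, 09:30-14:00 (invert busy blocks within the working day).
Luca free: 06:15-11:30, 12:45-15:45 (invert busy blocks within the working day).
Jun ∩ Sofia: 08:45-09:15, 09:30-14:00.
Jun ∩ Sofia ∩ Luca: 08:45-09:15, 09:30-11:30, 12:45-14:00.
So the common availability across everyone is 08:45-09:15, 09:30-11:30, 12:45-14:00.
The first common window of at least 45 minutes is 09:30-11:30, so the earliest start is 09:30.

09:30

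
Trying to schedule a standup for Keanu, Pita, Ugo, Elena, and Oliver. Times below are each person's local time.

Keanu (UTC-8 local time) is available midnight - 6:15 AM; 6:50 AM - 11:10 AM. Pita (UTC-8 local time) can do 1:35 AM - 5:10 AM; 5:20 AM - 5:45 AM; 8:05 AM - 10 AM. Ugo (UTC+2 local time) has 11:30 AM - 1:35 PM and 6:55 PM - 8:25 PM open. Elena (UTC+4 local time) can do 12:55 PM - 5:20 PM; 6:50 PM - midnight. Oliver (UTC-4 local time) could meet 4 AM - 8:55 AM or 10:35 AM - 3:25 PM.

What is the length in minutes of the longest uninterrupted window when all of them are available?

Keanu in UTC: 08:00-14:15, 14:50-19:10 (add 8h to convert from UTC-8).
Pita in UTC: 09:35-13:10, 13:20-13:45, 16:05-18:00 (add 8h to convert from UTC-8).
Ugo in UTC: 09:30-11:35, 16:55-18:25 (subtract 2h to convert from UTC+2).
Elena in UTC: 08:55-13:20, 14:50-20:00 (subtract 4h to convert from UTC+4).
Oliver in UTC: 08:00-12:55, 14:35-19:25 (add 4h to convert from UTC-4).
Keanu ∩ Pita: 09:35-13:10, 13:20-13:45, 16:05-18:00.
Keanu ∩ Pita ∩ Ugo: 09:35-11:35, 16:55-18:00.
Keanu ∩ Pita ∩ Ugo ∩ Elena: 09:35-11:35, 16:55-18:00.
Keanu ∩ Pita ∩ Ugo ∩ Elena ∩ Oliver: 09:35-11:35, 16:55-18:00.
The longest is 09:35-11:35 at 120 minutes.

120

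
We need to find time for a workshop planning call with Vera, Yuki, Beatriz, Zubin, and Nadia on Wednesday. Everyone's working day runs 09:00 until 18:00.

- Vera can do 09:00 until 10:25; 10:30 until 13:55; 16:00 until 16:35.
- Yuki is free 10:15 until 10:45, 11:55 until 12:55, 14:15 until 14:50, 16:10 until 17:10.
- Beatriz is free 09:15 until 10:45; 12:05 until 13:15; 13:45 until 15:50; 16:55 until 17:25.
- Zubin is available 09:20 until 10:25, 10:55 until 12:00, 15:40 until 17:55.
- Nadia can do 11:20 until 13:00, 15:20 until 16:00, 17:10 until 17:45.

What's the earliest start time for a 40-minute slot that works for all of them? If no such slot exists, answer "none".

none

Vera ∩ Yuki: 10:15-10:25, 10:30-10:45, 11:55-12:55, 16:10-16:35.
Vera ∩ Yuki ∩ Beatriz: 10:15-10:25, 10:30-10:45, 12:05-12:55.
Vera ∩ Yuki ∩ Beatriz ∩ Zubin: 10:15-10:25.
Vera ∩ Yuki ∩ Beatriz ∩ Zubin ∩ Nadia: ∅.
There is no time when everyone is free.
No common window is at least 40 minutes long.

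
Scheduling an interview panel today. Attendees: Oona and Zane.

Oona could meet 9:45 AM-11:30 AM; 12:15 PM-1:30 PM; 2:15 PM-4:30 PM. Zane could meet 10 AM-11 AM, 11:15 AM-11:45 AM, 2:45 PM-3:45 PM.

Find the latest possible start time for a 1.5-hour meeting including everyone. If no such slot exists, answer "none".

Oona ∩ Zane: 10:00-11:00, 11:15-11:30, 14:45-15:45.
Those are the intersection windows.
No common window is at least 90 minutes long.

none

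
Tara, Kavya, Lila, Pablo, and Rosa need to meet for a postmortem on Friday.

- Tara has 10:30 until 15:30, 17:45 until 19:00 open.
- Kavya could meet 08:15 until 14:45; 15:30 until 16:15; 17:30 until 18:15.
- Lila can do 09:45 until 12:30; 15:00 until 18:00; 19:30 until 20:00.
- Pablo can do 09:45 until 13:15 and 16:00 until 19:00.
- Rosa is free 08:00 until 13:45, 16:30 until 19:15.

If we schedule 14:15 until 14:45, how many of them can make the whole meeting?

2

Tara and Kavya can make the full 14:15-14:45 slot — that's 2.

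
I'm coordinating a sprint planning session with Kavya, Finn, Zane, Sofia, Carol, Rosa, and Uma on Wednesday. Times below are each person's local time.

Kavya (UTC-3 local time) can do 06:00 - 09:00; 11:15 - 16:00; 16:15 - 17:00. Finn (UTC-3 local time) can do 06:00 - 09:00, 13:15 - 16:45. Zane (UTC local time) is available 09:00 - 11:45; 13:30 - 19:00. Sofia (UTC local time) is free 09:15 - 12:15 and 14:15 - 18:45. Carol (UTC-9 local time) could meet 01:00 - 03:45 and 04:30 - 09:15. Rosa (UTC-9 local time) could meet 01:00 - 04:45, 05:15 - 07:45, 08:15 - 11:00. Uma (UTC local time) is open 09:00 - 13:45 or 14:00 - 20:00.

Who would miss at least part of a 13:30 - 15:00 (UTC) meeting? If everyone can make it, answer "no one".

Finn, Kavya, Rosa, Sofia, Uma

Kavya in UTC: 09:00-12:00, 14:15-19:00, 19:15-20:00 (add 3h to convert from UTC-3).
Finn in UTC: 09:00-12:00, 16:15-19:45 (add 3h to convert from UTC-3).
Zane in UTC: 09:00-11:45, 13:30-19:00.
Sofia in UTC: 09:15-12:15, 14:15-18:45.
Carol in UTC: 10:00-12:45, 13:30-18:15 (add 9h to convert from UTC-9).
Rosa in UTC: 10:00-13:45, 14:15-16:45, 17:15-20:00 (add 9h to convert from UTC-9).
Uma in UTC: 09:00-13:45, 14:00-20:00.
Kavya: not fully free for 13:30-15:00. Finn: not fully free for 13:30-15:00. Zane: free for 13:30-15:00. Sofia: not fully free for 13:30-15:00. Carol: free for 13:30-15:00. Rosa: not fully free for 13:30-15:00. Uma: not fully free for 13:30-15:00.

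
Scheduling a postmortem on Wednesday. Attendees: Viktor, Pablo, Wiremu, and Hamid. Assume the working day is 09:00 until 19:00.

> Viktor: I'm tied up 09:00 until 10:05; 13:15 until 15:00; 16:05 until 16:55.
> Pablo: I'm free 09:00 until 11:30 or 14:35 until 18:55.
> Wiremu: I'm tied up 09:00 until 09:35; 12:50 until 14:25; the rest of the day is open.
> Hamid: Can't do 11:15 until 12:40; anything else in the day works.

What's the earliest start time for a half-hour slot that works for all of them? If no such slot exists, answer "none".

Viktor free: 10:05-13:15, 15:00-16:05, 16:55-19:00 (invert busy blocks within the working day).
Pablo free: 09:00-11:30, 14:35-18:55.
Wiremu free: 09:35-12:50, 14:25-19:00 (invert busy blocks within the working day).
Hamid free: 09:00-11:15, 12:40-19:00 (invert busy blocks within the working day).
Viktor ∩ Pablo: 10:05-11:30, 15:00-16:05, 16:55-18:55.
Viktor ∩ Pablo ∩ Wiremu: 10:05-11:30, 15:00-16:05, 16:55-18:55.
Viktor ∩ Pablo ∩ Wiremu ∩ Hamid: 10:05-11:15, 15:00-16:05, 16:55-18:55.
The first common window of at least 30 minutes is 10:05-11:15, so the earliest start is 10:05.

10:05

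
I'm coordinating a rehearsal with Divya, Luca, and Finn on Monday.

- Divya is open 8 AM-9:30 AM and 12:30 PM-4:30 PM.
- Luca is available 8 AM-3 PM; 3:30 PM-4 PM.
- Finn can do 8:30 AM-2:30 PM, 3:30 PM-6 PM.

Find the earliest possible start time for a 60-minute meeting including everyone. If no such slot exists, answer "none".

Divya ∩ Luca: 08:00-09:30, 12:30-15:00, 15:30-16:00.
Divya ∩ Luca ∩ Finn: 08:30-09:30, 12:30-14:30, 15:30-16:00.
Those are the intersection windows.
The first common window of at least 60 minutes is 08:30-09:30, so the earliest start is 08:30.

08:30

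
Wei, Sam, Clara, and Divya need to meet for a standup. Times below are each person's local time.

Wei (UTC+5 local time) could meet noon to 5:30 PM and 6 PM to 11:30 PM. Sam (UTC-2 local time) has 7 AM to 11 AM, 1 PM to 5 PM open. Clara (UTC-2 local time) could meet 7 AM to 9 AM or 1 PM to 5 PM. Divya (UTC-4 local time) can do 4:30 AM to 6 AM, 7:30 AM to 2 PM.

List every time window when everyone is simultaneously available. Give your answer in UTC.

09:00-10:00, 15:00-18:00

Wei in UTC: 07:00-12:30, 13:00-18:30 (subtract 5h to convert from UTC+5).
Sam in UTC: 09:00-13:00, 15:00-19:00 (add 2h to convert from UTC-2).
Clara in UTC: 09:00-11:00, 15:00-19:00 (add 2h to convert from UTC-2).
Divya in UTC: 08:30-10:00, 11:30-18:00 (add 4h to convert from UTC-4).
Wei ∩ Sam: 09:00-12:30, 15:00-18:30.
Wei ∩ Sam ∩ Clara: 09:00-11:00, 15:00-18:30.
Wei ∩ Sam ∩ Clara ∩ Divya: 09:00-10:00, 15:00-18:00.
Those are the intersection windows.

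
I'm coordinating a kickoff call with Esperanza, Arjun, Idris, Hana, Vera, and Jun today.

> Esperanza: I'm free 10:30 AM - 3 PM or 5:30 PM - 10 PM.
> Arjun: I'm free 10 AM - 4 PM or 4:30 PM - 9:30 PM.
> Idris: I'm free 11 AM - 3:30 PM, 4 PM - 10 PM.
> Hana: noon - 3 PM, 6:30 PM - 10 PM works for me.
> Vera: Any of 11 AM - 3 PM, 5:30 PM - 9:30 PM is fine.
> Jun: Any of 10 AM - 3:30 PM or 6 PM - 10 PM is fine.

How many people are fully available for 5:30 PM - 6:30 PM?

Esperanza, Arjun, Idris, and Vera can make the full 17:30-18:30 slot — that's 4.

4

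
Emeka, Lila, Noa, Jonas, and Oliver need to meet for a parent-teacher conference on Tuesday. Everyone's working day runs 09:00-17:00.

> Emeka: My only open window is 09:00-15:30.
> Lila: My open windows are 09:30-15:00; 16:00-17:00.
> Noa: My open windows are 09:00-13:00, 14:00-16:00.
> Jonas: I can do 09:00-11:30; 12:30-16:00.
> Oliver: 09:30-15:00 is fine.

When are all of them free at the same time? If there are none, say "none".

Emeka ∩ Lila: 09:30-15:00.
Emeka ∩ Lila ∩ Noa: 09:30-13:00, 14:00-15:00.
Emeka ∩ Lila ∩ Noa ∩ Jonas: 09:30-11:30, 12:30-13:00, 14:00-15:00.
Emeka ∩ Lila ∩ Noa ∩ Jonas ∩ Oliver: 09:30-11:30, 12:30-13:00, 14:00-15:00.
Those are the intersection windows.

09:30-11:30, 12:30-13:00, 14:00-15:00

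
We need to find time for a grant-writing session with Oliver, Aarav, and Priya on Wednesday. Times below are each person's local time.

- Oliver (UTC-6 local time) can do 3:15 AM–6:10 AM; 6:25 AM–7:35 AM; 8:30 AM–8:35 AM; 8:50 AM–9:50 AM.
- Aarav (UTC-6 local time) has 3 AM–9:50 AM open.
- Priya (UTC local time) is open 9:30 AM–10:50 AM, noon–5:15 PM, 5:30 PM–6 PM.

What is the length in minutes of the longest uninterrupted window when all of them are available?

Oliver in UTC: 09:15-12:10, 12:25-13:35, 14:30-14:35, 14:50-15:50 (add 6h to convert from UTC-6).
Aarav in UTC: 09:00-15:50 (add 6h to convert from UTC-6).
Priya in UTC: 09:30-10:50, 12:00-17:15, 17:30-18:00.
Oliver ∩ Aarav: 09:15-12:10, 12:25-13:35, 14:30-14:35, 14:50-15:50.
Oliver ∩ Aarav ∩ Priya: 09:30-10:50, 12:00-12:10, 12:25-13:35, 14:30-14:35, 14:50-15:50.
Those are the intersection windows.
The longest is 09:30-10:50 at 80 minutes.

80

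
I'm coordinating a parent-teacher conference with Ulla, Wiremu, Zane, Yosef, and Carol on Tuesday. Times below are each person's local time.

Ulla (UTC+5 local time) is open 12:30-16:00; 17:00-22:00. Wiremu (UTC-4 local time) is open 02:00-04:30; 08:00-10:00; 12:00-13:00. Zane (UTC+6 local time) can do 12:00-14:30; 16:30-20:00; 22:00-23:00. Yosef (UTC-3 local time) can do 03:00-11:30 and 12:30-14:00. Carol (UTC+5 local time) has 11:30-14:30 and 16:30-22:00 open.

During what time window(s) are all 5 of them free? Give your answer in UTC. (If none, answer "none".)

Ulla in UTC: 07:30-11:00, 12:00-17:00 (subtract 5h to convert from UTC+5).
Wiremu in UTC: 06:00-08:30, 12:00-14:00, 16:00-17:00 (add 4h to convert from UTC-4).
Zane in UTC: 06:00-08:30, 10:30-14:00, 16:00-17:00 (subtract 6h to convert from UTC+6).
Yosef in UTC: 06:00-14:30, 15:30-17:00 (add 3h to convert from UTC-3).
Carol in UTC: 06:30-09:30, 11:30-17:00 (subtract 5h to convert from UTC+5).
Ulla ∩ Wiremu: 07:30-08:30, 12:00-14:00, 16:00-17:00.
Ulla ∩ Wiremu ∩ Zane: 07:30-08:30, 12:00-14:00, 16:00-17:00.
Ulla ∩ Wiremu ∩ Zane ∩ Yosef: 07:30-08:30, 12:00-14:00, 16:00-17:00.
Ulla ∩ Wiremu ∩ Zane ∩ Yosef ∩ Carol: 07:30-08:30, 12:00-14:00, 16:00-17:00.

07:30-08:30, 12:00-14:00, 16:00-17:00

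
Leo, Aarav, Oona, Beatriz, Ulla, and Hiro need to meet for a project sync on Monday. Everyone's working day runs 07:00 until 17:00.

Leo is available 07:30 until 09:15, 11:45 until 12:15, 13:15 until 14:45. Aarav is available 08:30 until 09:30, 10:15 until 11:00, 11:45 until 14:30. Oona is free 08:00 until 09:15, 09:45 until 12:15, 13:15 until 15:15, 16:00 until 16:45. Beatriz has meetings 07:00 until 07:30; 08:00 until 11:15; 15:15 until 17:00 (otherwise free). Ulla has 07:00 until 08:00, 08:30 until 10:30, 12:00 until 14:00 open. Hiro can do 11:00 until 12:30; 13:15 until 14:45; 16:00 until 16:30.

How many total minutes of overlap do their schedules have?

Leo free: 07:30-09:15, 11:45-12:15, 13:15-14:45.
Aarav free: 08:30-09:30, 10:15-11:00, 11:45-14:30.
Oona free: 08:00-09:15, 09:45-12:15, 13:15-15:15, 16:00-16:45.
Beatriz free: 07:30-08:00, 11:15-15:15 (invert busy blocks within the working day).
Ulla free: 07:00-08:00, 08:30-10:30, 12:00-14:00.
Hiro free: 11:00-12:30, 13:15-14:45, 16:00-16:30.
Leo ∩ Aarav: 08:30-09:15, 11:45-12:15, 13:15-14:30.
Leo ∩ Aarav ∩ Oona: 08:30-09:15, 11:45-12:15, 13:15-14:30.
Leo ∩ Aarav ∩ Oona ∩ Beatriz: 11:45-12:15, 13:15-14:30.
Leo ∩ Aarav ∩ Oona ∩ Beatriz ∩ Ulla: 12:00-12:15, 13:15-14:00.
Leo ∩ Aarav ∩ Oona ∩ Beatriz ∩ Ulla ∩ Hiro: 12:00-12:15, 13:15-14:00.
So the common availability across everyone is 12:00-12:15, 13:15-14:00.
Summing the common windows: 15 + 45 = 60 minutes.

60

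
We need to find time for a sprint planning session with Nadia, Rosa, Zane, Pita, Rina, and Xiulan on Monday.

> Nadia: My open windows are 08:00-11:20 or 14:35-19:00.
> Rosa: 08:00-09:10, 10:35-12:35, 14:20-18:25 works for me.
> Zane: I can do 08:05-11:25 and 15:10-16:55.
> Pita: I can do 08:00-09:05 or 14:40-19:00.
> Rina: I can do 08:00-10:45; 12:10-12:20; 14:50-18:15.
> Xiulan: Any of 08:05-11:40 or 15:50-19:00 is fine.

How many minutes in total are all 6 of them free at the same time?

Nadia ∩ Rosa: 08:00-09:10, 10:35-11:20, 14:35-18:25.
Nadia ∩ Rosa ∩ Zane: 08:05-09:10, 10:35-11:20, 15:10-16:55.
Nadia ∩ Rosa ∩ Zane ∩ Pita: 08:05-09:05, 15:10-16:55.
Nadia ∩ Rosa ∩ Zane ∩ Pita ∩ Rina: 08:05-09:05, 15:10-16:55.
Nadia ∩ Rosa ∩ Zane ∩ Pita ∩ Rina ∩ Xiulan: 08:05-09:05, 15:50-16:55.
Summing the common windows: 60 + 65 = 125 minutes.

125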